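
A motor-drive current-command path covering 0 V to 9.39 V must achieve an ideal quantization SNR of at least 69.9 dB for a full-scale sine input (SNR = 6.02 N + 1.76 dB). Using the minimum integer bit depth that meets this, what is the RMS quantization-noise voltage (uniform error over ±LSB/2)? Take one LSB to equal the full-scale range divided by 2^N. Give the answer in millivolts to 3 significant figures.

Span = 9.39 V.
6.02 N + 1.76 ≥ 69.9 gives N ≥ 11.319, so the minimum integer is 12.
LSB = 9.39 V ÷ 2^12 = 9.39/4096 V = 2.2925 mV.
RMS noise = LSB/√12 = 0.662 mV.

0.662 mV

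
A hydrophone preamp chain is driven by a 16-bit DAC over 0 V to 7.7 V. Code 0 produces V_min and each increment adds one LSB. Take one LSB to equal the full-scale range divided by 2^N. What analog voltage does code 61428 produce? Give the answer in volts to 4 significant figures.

Span = 7.7 V. LSB = 7.7 V / 2^16.
V_out = V_min + code × LSB = 0 V + 61428 × 7.7 V / 65536
      = 0 + 7.21734 = 7.21734 V.

7.217 V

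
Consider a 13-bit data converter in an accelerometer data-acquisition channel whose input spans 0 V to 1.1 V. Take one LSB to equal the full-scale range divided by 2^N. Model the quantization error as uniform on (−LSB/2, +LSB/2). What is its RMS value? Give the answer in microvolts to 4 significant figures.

38.76 µV

Full-scale range = 1.1 V.
One LSB is 1.1 V / 8192 = 134.277 µV.
RMS of a uniform error over width LSB is LSB/√12 = 38.76 µV.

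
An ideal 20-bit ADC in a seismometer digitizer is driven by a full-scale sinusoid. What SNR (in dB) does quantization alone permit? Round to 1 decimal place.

122.2 dB

SNR = 6.02·20 + 1.76 = 122.16 dB.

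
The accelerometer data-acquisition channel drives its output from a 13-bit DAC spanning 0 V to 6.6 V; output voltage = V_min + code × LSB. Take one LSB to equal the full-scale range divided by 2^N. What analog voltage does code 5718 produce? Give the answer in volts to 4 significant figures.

4.607 V

Full-scale range = 6.6 V. LSB = 6.6 V / 2^13.
V_out = V_min + code × LSB = 0 V + 5718 × 6.6 V / 8192
      = 0 + 4.60679 = 4.60679 V.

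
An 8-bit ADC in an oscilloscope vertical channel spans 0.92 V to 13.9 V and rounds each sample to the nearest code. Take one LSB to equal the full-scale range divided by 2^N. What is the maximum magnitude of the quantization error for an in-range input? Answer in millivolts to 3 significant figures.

Range = 13.9 − (0.92) = 12.98 V.
Step size = 12.98/256 V = 50.703 mV.
Worst-case error for round-to-nearest is half an LSB: 25.4 mV.

25.4 mV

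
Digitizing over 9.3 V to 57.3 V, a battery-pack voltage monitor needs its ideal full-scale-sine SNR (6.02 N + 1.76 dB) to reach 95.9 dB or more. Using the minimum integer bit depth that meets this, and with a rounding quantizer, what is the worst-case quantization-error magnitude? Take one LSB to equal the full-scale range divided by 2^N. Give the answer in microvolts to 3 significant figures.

Span: 57.3 V − (9.3 V) = 48 V.
Required N = ⌈(95.9 − 1.76)/6.02⌉ = ⌈15.638⌉ = 16.
LSB = 48 V / 2^16 = 0.73242 mV.
Max error for round-to-nearest is LSB/2 = 366 µV.

366 µV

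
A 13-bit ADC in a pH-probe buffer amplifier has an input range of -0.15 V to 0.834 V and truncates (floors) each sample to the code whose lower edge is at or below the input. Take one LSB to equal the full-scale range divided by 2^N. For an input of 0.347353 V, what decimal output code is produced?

4140

Range = 0.834 − (-0.15) = 0.984 V. LSB = 0.984 V / 2^13 ≈ 120.1 µV.
(V_in − V_min) × 2^13/range = (0.347353 − (-0.15)) × 8192/0.984 = 4140.565.
Floor → code = 4140.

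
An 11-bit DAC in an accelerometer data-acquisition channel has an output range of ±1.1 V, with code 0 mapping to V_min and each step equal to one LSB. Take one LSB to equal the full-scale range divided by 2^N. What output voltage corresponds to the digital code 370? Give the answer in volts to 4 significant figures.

-0.7025 V

Full-scale range = 1.1 V − (-1.1 V) = 2.2 V. LSB = 2.2 V / 2^11.
V_out = -1.1 + 370 × (2.2/2048) V
      = -1.1 + 0.397461 = -0.702539 V.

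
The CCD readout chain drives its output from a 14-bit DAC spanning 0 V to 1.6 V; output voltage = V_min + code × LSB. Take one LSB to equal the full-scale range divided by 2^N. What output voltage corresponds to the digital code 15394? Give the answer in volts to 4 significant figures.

V_FS = 1.6 V. LSB = 1.6 V / 2^14.
Output = V_min + (15394/16384) × range = 0 + 0.939575 × 1.6 V
      = 0 + 1.50332 = 1.50332 V.

1.503 V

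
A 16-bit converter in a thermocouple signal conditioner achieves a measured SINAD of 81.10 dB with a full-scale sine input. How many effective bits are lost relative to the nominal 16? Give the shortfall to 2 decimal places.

N_eff = (81.10 − 1.76)/6.02 = 13.1794 bits.
Shortfall = 16 − 13.1794 = 2.8206 bits.

2.82 bits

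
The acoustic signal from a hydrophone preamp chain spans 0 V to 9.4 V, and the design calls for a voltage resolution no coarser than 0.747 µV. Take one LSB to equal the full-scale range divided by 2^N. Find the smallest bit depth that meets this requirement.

Range is 9.4 V.
Need 2^N ≥ 9.4 V / 0.747 µV = 1.258e7 → N_min = 24.

24 bits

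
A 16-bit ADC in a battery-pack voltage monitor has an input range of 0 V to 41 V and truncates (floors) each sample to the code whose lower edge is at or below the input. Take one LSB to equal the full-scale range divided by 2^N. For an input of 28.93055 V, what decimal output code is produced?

46243

Full-scale range = 41 V. LSB = 41 V / 2^16 ≈ 0.6256 mV.
(V_in − V_min) × 2^16/range = (28.93055 − (0)) × 65536/41 = 46243.720.
Floor → code = 46243.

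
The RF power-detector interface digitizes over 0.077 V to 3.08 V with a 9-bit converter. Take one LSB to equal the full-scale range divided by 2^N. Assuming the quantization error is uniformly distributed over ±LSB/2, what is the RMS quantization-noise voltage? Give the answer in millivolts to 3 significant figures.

1.69 mV

Span: 3.08 V − (0.077 V) = 3.003 V.
One LSB is 3.003 V / 512 = 5.8652 mV.
σ_q = LSB/√12 = 5.8652 mV/3.4641 = 1.69 mV.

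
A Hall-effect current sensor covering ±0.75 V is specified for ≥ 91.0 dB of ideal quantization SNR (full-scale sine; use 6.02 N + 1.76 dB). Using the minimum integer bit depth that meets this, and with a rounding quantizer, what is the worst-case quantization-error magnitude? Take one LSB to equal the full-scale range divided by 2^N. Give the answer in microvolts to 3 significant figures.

Full-scale range = 0.75 V − (-0.75 V) = 1.5 V.
N ≥ (91.0 − 1.76)/6.02 = 14.824 → N_min = 15.
LSB = 1.5 V / 2^15 = 45.776 µV.
Half an LSB is 22.9 µV.

22.9 µV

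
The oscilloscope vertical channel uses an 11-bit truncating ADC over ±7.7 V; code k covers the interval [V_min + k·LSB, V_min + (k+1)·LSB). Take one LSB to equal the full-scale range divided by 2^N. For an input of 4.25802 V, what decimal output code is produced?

1590

The full-scale span is 7.7 − (-7.7) = 15.4 V. LSB = 15.4 V / 2^11 ≈ 7.520 mV.
V_in − V_min = 4.25802 − (-7.7) = 11.95802 V.
Divide by LSB: 11.95802 × 2048/15.4 = 1590.2614.
Truncating gives code 1590.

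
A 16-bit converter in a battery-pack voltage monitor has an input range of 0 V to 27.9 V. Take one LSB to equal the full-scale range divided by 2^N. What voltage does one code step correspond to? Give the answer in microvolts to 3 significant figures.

426 µV

V_FS = 27.9 V.
Number of codes = 2^16 = 65536.
One LSB is 27.9 V / 65536 = 426 µV.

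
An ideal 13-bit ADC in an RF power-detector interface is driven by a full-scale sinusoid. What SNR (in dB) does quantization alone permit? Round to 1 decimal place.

80.0 dB

SNR = 6.02·13 + 1.76 = 80.02 dB.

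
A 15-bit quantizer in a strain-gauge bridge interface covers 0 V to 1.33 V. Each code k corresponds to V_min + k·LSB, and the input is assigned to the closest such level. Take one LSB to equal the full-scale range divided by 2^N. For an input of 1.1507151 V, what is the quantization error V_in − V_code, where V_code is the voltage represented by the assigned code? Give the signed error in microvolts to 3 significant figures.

Range is 1.33 V. LSB = 1.33 V / 2^15 ≈ 40.59 µV.
(V_in − V_min)/LSB = (1.1507151 − (0)) × 32768/1.33 = 28350.8514 → nearest code k = 28351.
Reconstructed level: 0 + 28351 × 1.33/32768 V = 1.1507211304 V.
V_in − V_code = 1.1507151 − (1.1507211304) = −6.03 µV.

−6.03 µV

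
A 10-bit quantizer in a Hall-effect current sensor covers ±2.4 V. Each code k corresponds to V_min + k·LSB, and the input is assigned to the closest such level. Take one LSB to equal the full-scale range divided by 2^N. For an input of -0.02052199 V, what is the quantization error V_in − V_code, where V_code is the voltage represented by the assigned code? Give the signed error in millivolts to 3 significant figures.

Range = 2.4 − (-2.4) = 4.8 V. LSB = 4.8 V / 2^10 ≈ 4.688 mV.
Position in LSBs: (-0.02052199 − (-2.4)) × 1024/4.8 = 507.6220; rounding gives k = 508.
V_code = V_min + k × range/2^10 = -2.4 + 508 × 4.8/1024 = -0.01875000000 V.
e = -0.02052199 − (-0.01875000000) = −1.77 mV.

−1.77 mV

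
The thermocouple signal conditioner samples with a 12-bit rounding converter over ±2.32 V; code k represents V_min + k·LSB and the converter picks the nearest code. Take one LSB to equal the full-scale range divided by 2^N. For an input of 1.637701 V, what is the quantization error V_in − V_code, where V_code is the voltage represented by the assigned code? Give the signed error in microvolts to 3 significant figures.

−346 µV

Span: 2.32 V − (-2.32 V) = 4.64 V. LSB = 4.64 V / 2^12 ≈ 1.133 mV.
(1.637701 − (-2.32)) / LSB = 3.957701 × 4096/4.64 = 3493.6947. Nearest integer: k = 3494.
V_code = V_min + k × range/2^12 = -2.32 + 3494 × 4.64/4096 = 1.638046875 V.
e = 1.637701 − (1.638046875) = −346 µV.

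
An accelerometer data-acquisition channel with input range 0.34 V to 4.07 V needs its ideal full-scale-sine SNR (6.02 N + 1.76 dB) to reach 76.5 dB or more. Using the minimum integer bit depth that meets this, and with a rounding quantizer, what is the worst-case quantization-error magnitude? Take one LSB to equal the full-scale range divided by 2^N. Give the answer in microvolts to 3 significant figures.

Span: 4.07 V − (0.34 V) = 3.73 V.
Required N = ⌈(76.5 − 1.76)/6.02⌉ = ⌈12.415⌉ = 13.
One LSB is 3.73 V / 8192 = 455.32 µV.
Half an LSB is 228 µV.

228 µV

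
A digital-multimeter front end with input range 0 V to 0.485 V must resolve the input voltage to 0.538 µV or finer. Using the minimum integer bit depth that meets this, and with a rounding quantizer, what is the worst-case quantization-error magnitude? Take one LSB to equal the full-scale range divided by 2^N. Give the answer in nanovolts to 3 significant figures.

231 nV

Span = 0.485 V.
0.485 V / 0.538 µV = 901500. Since 2^19 = 524288 and 2^20 = 1048576, N = 20.
One LSB is 0.485 V / 1048576 = 462.53 nV.
|e|_max = LSB/2 = 231 nV.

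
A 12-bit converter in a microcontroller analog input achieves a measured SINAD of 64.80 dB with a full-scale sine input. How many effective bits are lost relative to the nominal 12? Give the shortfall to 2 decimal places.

1.53 bits

N_eff = (64.80 − 1.76)/6.02 = 10.4718 bits.
Lost resolution: 12 − 10.4718 = 1.5282 bits.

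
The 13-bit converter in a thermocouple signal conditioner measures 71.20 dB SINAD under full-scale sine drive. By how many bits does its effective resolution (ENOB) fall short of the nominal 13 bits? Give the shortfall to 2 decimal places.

1.47 bits

N_eff = (71.20 − 1.76)/6.02 = 11.5349 bits.
Lost resolution: 13 − 11.5349 = 1.4651 bits.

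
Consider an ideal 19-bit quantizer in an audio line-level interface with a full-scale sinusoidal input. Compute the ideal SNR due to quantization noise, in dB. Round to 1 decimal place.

6.02(19) + 1.76 = 114.38 + 1.76 = 116.14 dB.

116.1 dB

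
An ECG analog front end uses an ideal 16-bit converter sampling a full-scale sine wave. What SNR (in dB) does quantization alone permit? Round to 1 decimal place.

98.1 dB

For an ideal N-bit converter with full-scale sine input, SNR = 6.02 N + 1.76 dB. SNR = 6.02 × 16 + 1.76 = 96.32 + 1.76 = 98.08 dB.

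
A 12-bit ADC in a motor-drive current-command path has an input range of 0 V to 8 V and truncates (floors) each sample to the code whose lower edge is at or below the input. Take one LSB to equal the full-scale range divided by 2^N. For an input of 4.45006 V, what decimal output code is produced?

Range is 8 V. LSB = 8 V / 2^12 ≈ 1.953 mV.
V_in − V_min = 4.45006 − (0) = 4.45006 V.
Divide by LSB: 4.45006 × 4096/8 = 2278.4307.
Truncating gives code 2278.

2278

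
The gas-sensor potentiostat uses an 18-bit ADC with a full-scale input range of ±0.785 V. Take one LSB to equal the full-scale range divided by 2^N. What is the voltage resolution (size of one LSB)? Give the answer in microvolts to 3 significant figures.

5.99 µV

The full-scale span is 0.785 − (-0.785) = 1.57 V.
Number of codes = 2^18 = 262144.
LSB = 1.57 V ÷ 2^18 = 1.57/262144 V = 5.99 µV.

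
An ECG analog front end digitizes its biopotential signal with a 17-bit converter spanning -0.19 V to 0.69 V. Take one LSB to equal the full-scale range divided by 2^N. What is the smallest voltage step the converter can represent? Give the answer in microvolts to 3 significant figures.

Full-scale range = 0.69 V − (-0.19 V) = 0.88 V.
2^17 = 131072 levels.
One LSB is 0.88 V / 131072 = 6.71 µV.

6.71 µV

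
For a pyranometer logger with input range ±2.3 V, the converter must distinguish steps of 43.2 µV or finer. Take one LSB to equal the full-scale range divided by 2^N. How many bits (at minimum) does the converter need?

The full-scale span is 2.3 − (-2.3) = 4.6 V.
Levels needed ≥ 4.6/43.2 µV = 106500. 2^17 = 131072 suffices, so N_min = 17.

17 bits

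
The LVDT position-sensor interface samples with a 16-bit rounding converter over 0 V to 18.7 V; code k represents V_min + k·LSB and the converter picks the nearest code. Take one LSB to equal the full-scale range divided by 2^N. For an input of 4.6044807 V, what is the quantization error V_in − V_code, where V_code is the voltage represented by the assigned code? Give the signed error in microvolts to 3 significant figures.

Span = 18.7 V. LSB = 18.7 V / 2^16 ≈ 285.3 µV.
(V_in − V_min)/LSB = (4.6044807 − (0)) × 65536/18.7 = 16136.8581 → nearest code k = 16137.
V_code = V_min + k × range/2^16 = 0 + 16137 × 18.7/65536 = 4.6045211792 V.
Error = V_in − V_code = 4.6044807 − (4.6045211792) = −40.5 µV.

−40.5 µV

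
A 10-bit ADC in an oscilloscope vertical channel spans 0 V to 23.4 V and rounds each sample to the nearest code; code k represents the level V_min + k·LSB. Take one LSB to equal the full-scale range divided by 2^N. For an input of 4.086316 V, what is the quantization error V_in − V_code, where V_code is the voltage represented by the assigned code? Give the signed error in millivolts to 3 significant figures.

Range is 23.4 V. LSB = 23.4 V / 2^10 ≈ 22.85 mV.
(4.086316 − (0)) / LSB = 4.086316 × 1024/23.4 = 178.8200. Nearest integer: k = 179.
V_code = V_min + k × range/2^10 = 0 + 179 × 23.4/1024 = 4.090429688 V.
e = 4.086316 − (4.090429688) = −4.11 mV.

−4.11 mV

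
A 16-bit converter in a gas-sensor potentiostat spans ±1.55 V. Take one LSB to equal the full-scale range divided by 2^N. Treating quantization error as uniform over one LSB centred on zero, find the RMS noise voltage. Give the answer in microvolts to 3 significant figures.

13.7 µV

Range = 1.55 − (-1.55) = 3.1 V.
One LSB is 3.1 V / 65536 = 47.302 µV.
σ_q = LSB/√12 = 47.302 µV/3.4641 = 13.7 µV.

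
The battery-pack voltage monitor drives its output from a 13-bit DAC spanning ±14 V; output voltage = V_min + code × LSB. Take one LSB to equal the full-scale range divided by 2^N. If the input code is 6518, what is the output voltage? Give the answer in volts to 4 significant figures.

8.278 V

Full-scale range = 14 V − (-14 V) = 28 V. LSB = 28 V / 2^13.
Output = V_min + (6518/8192) × range = -14 + 0.795654 × 28 V
      = -14 V + 22.2783 V = 8.27832 V.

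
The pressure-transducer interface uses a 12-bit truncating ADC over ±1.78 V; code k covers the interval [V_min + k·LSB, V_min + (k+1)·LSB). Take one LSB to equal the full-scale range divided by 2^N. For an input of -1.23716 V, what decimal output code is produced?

624

Range = 1.78 − (-1.78) = 3.56 V. LSB = 3.56 V / 2^12 ≈ 0.8691 mV.
(V_in − V_min) × 2^12/range = (-1.23716 − (-1.78)) × 4096/3.56 = 624.571.
Floor → code = 624.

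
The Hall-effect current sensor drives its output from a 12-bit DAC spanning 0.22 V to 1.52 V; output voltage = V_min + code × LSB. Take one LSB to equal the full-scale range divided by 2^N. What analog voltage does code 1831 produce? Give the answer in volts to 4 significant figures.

0.8011 V

Range = 1.52 − (0.22) = 1.3 V. LSB = 1.3 V / 2^12.
Output = V_min + (1831/4096) × range = 0.22 + 0.447021 × 1.3 V
      = 0.22 V + 0.581128 V = 0.801128 V.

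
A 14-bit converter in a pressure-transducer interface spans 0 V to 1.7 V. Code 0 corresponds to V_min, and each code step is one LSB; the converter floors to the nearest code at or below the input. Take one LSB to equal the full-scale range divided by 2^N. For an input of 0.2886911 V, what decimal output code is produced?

Span = 1.7 V. LSB = 1.7 V / 2^14 ≈ 103.8 µV.
(V_in − V_min) × 2^14/range = (0.2886911 − (0)) × 16384/1.7 = 2782.303.
Floor → code = 2782.

2782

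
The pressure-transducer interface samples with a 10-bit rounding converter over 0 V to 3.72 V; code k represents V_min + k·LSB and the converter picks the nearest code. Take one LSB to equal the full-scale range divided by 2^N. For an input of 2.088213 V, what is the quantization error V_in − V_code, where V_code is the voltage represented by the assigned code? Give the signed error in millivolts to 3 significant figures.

V_FS = 3.72 V. LSB = 3.72 V / 2^10 ≈ 3.633 mV.
Position in LSBs: (2.088213 − (0)) × 1024/3.72 = 574.8199; rounding gives k = 575.
Reconstructed level: 0 + 575 × 3.72/1024 V = 2.088867188 V.
V_in − V_code = 2.088213 − (2.088867188) = −0.654 mV.

−0.654 mV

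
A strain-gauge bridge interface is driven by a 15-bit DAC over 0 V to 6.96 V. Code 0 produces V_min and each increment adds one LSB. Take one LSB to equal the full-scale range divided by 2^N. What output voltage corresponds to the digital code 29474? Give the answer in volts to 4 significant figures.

6.260 V

Range is 6.96 V. LSB = 6.96 V / 2^15.
V_out = 0 + 29474 × (6.96/32768) V
      = 0 + 6.26035 = 6.26035 V.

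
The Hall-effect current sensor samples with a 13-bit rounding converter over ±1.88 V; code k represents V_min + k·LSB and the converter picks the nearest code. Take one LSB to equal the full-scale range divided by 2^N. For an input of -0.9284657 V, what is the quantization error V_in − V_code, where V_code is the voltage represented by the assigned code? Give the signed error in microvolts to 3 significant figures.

The full-scale span is 1.88 − (-1.88) = 3.76 V. LSB = 3.76 V / 2^13 ≈ 459.0 µV.
(-0.9284657 − (-1.88)) / LSB = 0.9515343 × 8192/3.76 = 2073.1300. Nearest integer: k = 2073.
V_code = -1.88 + (2073/8192) × 3.76 = -0.9285253906 V.
V_in − V_code = -0.9284657 − (-0.9285253906) = +59.7 µV.

+59.7 µV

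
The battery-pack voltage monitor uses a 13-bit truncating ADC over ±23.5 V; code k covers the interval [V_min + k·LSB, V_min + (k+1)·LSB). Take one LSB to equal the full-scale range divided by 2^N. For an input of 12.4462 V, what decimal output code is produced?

Range = 23.5 − (-23.5) = 47 V. LSB = 47 V / 2^13 ≈ 5.737 mV.
(V_in − V_min) × 2^13/range = (12.4462 − (-23.5)) × 8192/47 = 6265.346.
Floor → code = 6265.

6265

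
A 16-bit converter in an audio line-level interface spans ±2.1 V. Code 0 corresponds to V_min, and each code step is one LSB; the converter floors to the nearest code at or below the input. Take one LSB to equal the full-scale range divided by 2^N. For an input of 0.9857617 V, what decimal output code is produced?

The full-scale span is 2.1 − (-2.1) = 4.2 V. LSB = 4.2 V / 2^16 ≈ 64.09 µV.
(V_in − V_min) × 2^16/range = (0.9857617 − (-2.1)) × 65536/4.2 = 48149.638.
Floor → code = 48149.

48149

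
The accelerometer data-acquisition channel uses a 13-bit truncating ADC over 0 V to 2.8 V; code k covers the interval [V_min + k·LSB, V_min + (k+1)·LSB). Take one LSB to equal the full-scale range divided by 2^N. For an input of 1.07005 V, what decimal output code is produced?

3130

V_FS = 2.8 V. LSB = 2.8 V / 2^13 ≈ 341.8 µV.
(V_in − V_min) × 2^13/range = (1.07005 − (0)) × 8192/2.8 = 3130.661.
Floor → code = 3130.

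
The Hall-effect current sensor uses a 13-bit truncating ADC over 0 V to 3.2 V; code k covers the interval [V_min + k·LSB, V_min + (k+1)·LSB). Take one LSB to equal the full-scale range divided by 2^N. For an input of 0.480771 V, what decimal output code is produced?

1230

Range is 3.2 V. LSB = 3.2 V / 2^13 ≈ 390.6 µV.
code = ⌊(V_in − V_min)/LSB⌋ = ⌊(V_in − V_min) × 2^13 / range⌋
     = ⌊(0.480771 − (0)) × 8192 / 3.2⌋ = ⌊0.480771 × 8192/3.2⌋
     = ⌊1230.774⌋ = 1230.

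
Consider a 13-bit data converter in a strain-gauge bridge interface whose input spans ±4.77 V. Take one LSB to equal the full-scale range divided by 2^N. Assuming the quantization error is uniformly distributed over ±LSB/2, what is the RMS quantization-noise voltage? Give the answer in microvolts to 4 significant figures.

336.2 µV

Range = 4.77 − (-4.77) = 9.54 V.
Step size = 9.54/8192 V = 1.16455 mV.
RMS of a uniform error over width LSB is LSB/√12 = 336.2 µV.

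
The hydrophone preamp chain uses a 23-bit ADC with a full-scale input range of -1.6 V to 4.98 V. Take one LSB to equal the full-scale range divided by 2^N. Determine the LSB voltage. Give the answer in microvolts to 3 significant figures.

0.784 µV

Full-scale range = 4.98 V − (-1.6 V) = 6.58 V.
Number of codes = 2^23 = 8388608.
LSB = 6.58 V / 2^23 = 0.784 µV.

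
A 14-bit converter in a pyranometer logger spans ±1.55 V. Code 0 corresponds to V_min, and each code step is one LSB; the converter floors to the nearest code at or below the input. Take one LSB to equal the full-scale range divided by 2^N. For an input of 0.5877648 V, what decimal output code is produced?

Span: 1.55 V − (-1.55 V) = 3.1 V. LSB = 3.1 V / 2^14 ≈ 189.2 µV.
code = ⌊(V_in − V_min)/LSB⌋ = ⌊(V_in − V_min) × 2^14 / range⌋
     = ⌊(0.5877648 − (-1.55)) × 16384 / 3.1⌋ = ⌊2.1377648 × 16384/3.1⌋
     = ⌊11298.432⌋ = 11298.

11298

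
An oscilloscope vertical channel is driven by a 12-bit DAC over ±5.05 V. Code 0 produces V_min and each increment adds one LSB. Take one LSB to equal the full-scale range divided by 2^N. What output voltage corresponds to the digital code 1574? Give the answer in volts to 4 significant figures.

-1.169 V

The full-scale span is 5.05 − (-5.05) = 10.1 V. LSB = 10.1 V / 2^12.
V_out = V_min + code × LSB = -5.05 V + 1574 × 10.1 V / 4096
      = -5.05 + 3.88120 = -1.16880 V.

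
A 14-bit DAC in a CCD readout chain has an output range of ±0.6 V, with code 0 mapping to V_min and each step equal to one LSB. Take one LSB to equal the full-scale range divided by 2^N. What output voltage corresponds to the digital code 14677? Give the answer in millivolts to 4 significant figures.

Full-scale range = 0.6 V − (-0.6 V) = 1.2 V. LSB = 1.2 V / 2^14.
V_out = V_min + code × LSB = -0.6 V + 14677 × 1.2 V / 16384
      = -0.6 V + 1.07498 V = 0.474976 V.

475.0 mV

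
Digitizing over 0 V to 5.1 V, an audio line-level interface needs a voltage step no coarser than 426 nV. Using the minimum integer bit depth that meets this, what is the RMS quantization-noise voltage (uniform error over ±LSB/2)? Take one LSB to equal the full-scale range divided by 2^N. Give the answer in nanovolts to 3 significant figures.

87.8 nV

Span = 5.1 V.
Required number of levels: 5.1/426 nV = 1.1972e7; smallest N with 2^N ≥ that is 24.
LSB = 5.1 V ÷ 2^24 = 5.1/16777216 V = 303.98 nV.
RMS noise = LSB/√12 = 87.8 nV.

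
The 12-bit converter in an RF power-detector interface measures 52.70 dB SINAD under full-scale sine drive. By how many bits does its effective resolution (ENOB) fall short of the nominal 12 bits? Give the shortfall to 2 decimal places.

3.54 bits

ENOB = (SINAD − 1.76)/6.02 = (52.70 − 1.76)/6.02 = 8.4618 bits.
12 − 8.4618 = 3.54 bits below nominal.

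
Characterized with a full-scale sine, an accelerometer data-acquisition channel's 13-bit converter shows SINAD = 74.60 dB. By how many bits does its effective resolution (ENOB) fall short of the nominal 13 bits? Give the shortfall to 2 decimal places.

0.90 bits

N_eff = (74.60 − 1.76)/6.02 = 12.0997 bits.
Lost resolution: 13 − 12.0997 = 0.9003 bits.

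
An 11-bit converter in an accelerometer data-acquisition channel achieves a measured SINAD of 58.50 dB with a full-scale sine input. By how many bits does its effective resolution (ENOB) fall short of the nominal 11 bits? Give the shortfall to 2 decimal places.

1.57 bits

ENOB = (SINAD − 1.76)/6.02 = (58.50 − 1.76)/6.02 = 9.4252 bits.
Lost resolution: 11 − 9.4252 = 1.5748 bits.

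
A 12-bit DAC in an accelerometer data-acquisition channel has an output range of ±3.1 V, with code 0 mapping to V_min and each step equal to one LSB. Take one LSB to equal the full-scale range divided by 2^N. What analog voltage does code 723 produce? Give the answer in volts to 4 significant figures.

Span: 3.1 V − (-3.1 V) = 6.2 V. LSB = 6.2 V / 2^12.
V_out = V_min + code × LSB = -3.1 V + 723 × 6.2 V / 4096
      = -3.1 + 1.09438 = -2.00562 V.

-2.006 V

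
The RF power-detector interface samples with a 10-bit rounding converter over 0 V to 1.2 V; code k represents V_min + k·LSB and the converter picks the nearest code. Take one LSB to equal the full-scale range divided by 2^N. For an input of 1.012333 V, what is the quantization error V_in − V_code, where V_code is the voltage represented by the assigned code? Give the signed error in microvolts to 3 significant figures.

Full-scale range = 1.2 V. LSB = 1.2 V / 2^10 ≈ 1.172 mV.
(V_in − V_min)/LSB = (1.012333 − (0)) × 1024/1.2 = 863.8575 → nearest code k = 864.
Reconstructed level: 0 + 864 × 1.2/1024 V = 1.012500000 V.
e = 1.012333 − (1.012500000) = −167 µV.

−167 µV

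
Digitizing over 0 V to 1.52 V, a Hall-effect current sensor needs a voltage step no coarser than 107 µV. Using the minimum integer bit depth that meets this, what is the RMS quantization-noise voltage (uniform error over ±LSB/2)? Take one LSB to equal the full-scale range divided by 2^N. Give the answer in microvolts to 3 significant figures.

26.8 µV

V_FS = 1.52 V.
Need 2^N ≥ 1.52 V / 107 µV = 14210 → N_min = 14.
LSB = 1.52 V ÷ 2^14 = 1.52/16384 V = 92.773 µV.
V_rms = LSB/√12 = 26.8 µV.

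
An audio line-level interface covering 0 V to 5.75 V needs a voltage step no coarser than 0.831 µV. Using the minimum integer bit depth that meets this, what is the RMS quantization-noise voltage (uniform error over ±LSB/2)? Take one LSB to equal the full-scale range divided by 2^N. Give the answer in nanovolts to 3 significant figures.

198 nV

Full-scale range = 5.75 V.
Need 2^N ≥ 5.75 V / 0.831 µV = 6.919e6 → N_min = 23.
Step size = 5.75/8388608 V = 0.68545 µV.
RMS noise = LSB/√12 = 198 nV.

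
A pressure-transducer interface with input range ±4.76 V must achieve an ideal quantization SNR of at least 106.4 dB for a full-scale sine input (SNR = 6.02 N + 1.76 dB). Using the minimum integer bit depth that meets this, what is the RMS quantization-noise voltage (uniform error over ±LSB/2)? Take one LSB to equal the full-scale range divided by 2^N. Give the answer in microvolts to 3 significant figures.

10.5 µV

The full-scale span is 4.76 − (-4.76) = 9.52 V.
6.02 N + 1.76 ≥ 106.4 gives N ≥ 17.382, so the minimum integer is 18.
LSB = 9.52 V ÷ 2^18 = 9.52/262144 V = 36.316 µV.
V_rms = LSB/√12 = 10.5 µV.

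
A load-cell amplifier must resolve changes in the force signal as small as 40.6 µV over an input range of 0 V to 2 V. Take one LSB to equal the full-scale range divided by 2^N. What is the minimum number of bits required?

V_FS = 2 V.
2 V / 40.6 µV = 49260. Since 2^15 = 32768 and 2^16 = 65536, N = 16.

16 bits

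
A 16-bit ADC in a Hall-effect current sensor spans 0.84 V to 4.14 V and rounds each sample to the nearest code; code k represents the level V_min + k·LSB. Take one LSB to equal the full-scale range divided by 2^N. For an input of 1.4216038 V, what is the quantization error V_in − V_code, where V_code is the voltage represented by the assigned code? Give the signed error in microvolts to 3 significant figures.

The full-scale span is 4.14 − (0.84) = 3.3 V. LSB = 3.3 V / 2^16 ≈ 50.35 µV.
(1.4216038 − (0.84)) / LSB = 0.5816038 × 65536/3.3 = 11550.2990. Nearest integer: k = 11550.
V_code = V_min + k × range/2^16 = 0.84 + 11550 × 3.3/65536 = 1.4215887451 V.
Error = V_in − V_code = 1.4216038 − (1.4215887451) = +15.1 µV.

+15.1 µV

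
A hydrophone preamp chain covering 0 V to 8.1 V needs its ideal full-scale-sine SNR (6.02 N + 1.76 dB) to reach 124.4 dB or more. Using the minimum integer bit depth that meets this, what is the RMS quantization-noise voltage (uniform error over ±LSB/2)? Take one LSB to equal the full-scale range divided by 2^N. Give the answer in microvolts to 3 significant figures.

Span = 8.1 V.
N ≥ (124.4 − 1.76)/6.02 = 20.372 → N_min = 21.
Step size = 8.1/2097152 V = 3.8624 µV.
σ_q = LSB/√12 = 3.8624 µV/3.4641 = 1.11 µV.

1.11 µV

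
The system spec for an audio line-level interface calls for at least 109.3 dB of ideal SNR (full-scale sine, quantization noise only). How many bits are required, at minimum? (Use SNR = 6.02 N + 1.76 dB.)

18 bits

Solving 6.02 N ≥ 109.3 − 1.76: N ≥ 17.864. Round up → N = 18.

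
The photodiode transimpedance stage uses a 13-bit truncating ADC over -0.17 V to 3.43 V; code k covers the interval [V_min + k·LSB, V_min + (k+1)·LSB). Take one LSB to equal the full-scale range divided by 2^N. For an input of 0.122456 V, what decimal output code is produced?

The full-scale span is 3.43 − (-0.17) = 3.6 V. LSB = 3.6 V / 2^13 ≈ 439.5 µV.
(V_in − V_min) × 2^13/range = (0.122456 − (-0.17)) × 8192/3.6 = 665.500.
Floor → code = 665.

665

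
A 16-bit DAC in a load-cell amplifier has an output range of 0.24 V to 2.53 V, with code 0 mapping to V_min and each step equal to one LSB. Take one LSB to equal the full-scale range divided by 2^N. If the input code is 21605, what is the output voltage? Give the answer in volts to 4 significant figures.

Range = 2.53 − (0.24) = 2.29 V. LSB = 2.29 V / 2^16.
V_out = V_min + code × LSB = 0.24 V + 21605 × 2.29 V / 65536
      = 0.24 + 0.754935 = 0.994935 V.

0.9949 V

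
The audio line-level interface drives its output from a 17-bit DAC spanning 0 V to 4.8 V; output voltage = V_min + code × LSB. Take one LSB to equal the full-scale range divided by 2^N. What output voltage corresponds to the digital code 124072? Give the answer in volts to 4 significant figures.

V_FS = 4.8 V. LSB = 4.8 V / 2^17.
V_out = 0 + 124072 × (4.8/131072) V
      = 0 V + 4.54365 V = 4.54365 V.

4.544 V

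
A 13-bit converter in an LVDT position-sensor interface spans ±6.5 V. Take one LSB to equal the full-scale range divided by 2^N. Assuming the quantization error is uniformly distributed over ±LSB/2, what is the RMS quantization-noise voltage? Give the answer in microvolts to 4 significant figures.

458.1 µV

Range = 6.5 − (-6.5) = 13 V.
LSB = 13 V / 2^13 = 1.58691 mV.
σ_q = LSB/√12 = 1.58691 mV/3.4641 = 458.1 µV.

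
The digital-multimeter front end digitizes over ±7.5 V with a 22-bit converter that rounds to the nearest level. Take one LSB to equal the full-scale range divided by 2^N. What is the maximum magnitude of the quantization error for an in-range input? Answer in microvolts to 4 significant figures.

1.788 µV

Full-scale range = 7.5 V − (-7.5 V) = 15 V.
LSB = 15 V / 2^22 = 3.57628 µV.
Worst-case error for round-to-nearest is half an LSB: 1.788 µV.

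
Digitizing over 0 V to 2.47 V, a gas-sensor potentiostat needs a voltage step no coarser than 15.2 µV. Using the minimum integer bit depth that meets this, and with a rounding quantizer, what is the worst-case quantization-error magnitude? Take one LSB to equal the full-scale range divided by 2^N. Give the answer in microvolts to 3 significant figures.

4.71 µV

Full-scale range = 2.47 V.
Levels needed ≥ 2.47/15.2 µV = 162500. 2^18 = 262144 suffices, so N_min = 18.
LSB = 2.47 V ÷ 2^18 = 2.47/262144 V = 9.4223 µV.
Max error for round-to-nearest is LSB/2 = 4.71 µV.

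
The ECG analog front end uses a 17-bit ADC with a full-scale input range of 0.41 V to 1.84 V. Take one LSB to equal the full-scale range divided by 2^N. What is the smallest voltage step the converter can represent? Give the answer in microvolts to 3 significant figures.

10.9 µV

Full-scale range = 1.84 V − (0.41 V) = 1.43 V.
Number of codes = 2^17 = 131072.
LSB = 1.43 V ÷ 2^17 = 1.43/131072 V = 10.9 µV.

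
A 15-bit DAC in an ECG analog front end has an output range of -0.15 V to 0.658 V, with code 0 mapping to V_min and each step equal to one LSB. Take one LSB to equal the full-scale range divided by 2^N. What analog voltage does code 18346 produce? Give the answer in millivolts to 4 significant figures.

302.4 mV

Range = 0.658 − (-0.15) = 0.808 V. LSB = 0.808 V / 2^15.
Output = V_min + (18346/32768) × range = -0.15 + 0.559875 × 0.808 V
      = -0.15 V + 0.452379 V = 0.302379 V.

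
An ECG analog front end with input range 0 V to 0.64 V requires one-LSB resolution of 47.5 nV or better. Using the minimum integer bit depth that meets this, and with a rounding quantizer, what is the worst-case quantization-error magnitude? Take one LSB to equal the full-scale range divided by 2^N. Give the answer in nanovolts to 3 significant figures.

19.1 nV

Full-scale range = 0.64 V.
Need 2^N ≥ 0.64 V / 47.5 nV = 1.347e7 → N_min = 24.
Step size = 0.64/16777216 V = 38.147 nV.
Half an LSB is 19.1 nV.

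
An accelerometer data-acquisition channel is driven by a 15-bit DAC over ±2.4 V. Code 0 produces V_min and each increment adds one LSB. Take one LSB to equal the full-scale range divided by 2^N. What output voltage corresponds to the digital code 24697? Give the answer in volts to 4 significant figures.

Full-scale range = 2.4 V − (-2.4 V) = 4.8 V. LSB = 4.8 V / 2^15.
Output = V_min + (24697/32768) × range = -2.4 + 0.753693 × 4.8 V
      = -2.4 V + 3.61772 V = 1.21772 V.

1.218 V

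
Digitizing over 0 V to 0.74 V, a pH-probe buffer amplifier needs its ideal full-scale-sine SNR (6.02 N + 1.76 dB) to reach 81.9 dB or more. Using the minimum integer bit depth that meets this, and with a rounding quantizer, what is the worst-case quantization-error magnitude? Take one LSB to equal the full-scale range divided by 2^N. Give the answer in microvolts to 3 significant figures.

Full-scale range = 0.74 V.
Solving 6.02 N ≥ 81.9 − 1.76: N ≥ 13.312. Round up → N = 14.
One LSB is 0.74 V / 16384 = 45.166 µV.
Half an LSB is 22.6 µV.

22.6 µV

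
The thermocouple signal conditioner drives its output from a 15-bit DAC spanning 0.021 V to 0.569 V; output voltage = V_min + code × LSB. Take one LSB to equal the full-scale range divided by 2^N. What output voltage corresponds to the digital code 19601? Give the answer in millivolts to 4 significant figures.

Range = 0.569 − (0.021) = 0.548 V. LSB = 0.548 V / 2^15.
V_out = V_min + code × LSB = 0.021 V + 19601 × 0.548 V / 32768
      = 0.021 V + 0.327800 V = 0.348800 V.

348.8 mV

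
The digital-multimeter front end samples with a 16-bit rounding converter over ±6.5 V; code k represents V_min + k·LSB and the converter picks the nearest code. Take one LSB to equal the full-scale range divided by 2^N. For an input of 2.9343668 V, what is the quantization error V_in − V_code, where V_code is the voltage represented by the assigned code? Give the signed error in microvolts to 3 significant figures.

−35.7 µV

Range = 6.5 − (-6.5) = 13 V. LSB = 13 V / 2^16 ≈ 198.4 µV.
(2.9343668 − (-6.5)) / LSB = 9.4343668 × 65536/13 = 47560.8202. Nearest integer: k = 47561.
Reconstructed level: -6.5 + 47561 × 13/65536 V = 2.9344024658 V.
e = 2.9343668 − (2.9344024658) = −35.7 µV.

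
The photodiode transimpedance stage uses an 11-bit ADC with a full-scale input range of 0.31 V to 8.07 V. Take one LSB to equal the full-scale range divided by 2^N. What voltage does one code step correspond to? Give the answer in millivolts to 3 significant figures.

3.79 mV

Full-scale range = 8.07 V − (0.31 V) = 7.76 V.
There are 2^11 = 2048 steps.
LSB = 7.76 V / 2^11 = 3.79 mV.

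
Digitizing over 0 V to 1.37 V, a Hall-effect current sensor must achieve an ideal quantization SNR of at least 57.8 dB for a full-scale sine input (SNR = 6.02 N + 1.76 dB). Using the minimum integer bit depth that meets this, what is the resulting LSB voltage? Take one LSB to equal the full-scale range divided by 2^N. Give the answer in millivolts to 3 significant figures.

1.34 mV

Span = 1.37 V.
Required N = ⌈(57.8 − 1.76)/6.02⌉ = ⌈9.309⌉ = 10.
LSB = 1.37 V ÷ 2^10 = 1.37/1024 V = 1.34 mV.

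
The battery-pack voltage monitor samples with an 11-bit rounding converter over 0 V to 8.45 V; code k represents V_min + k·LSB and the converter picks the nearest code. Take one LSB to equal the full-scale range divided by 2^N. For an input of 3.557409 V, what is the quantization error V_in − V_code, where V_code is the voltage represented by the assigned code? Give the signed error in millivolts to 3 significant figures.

+0.817 mV

V_FS = 8.45 V. LSB = 8.45 V / 2^11 ≈ 4.126 mV.
(V_in − V_min)/LSB = (3.557409 − (0)) × 2048/8.45 = 862.1981 → nearest code k = 862.
V_code = V_min + k × range/2^11 = 0 + 862 × 8.45/2048 = 3.556591797 V.
Error = V_in − V_code = 3.557409 − (3.556591797) = +0.817 mV.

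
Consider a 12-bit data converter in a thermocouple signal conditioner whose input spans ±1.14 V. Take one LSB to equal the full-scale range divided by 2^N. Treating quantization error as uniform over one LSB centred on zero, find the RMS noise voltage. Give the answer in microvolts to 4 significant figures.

The full-scale span is 1.14 − (-1.14) = 2.28 V.
One LSB is 2.28 V / 4096 = 0.556641 mV.
σ_q = LSB/√12 = 0.556641 mV/3.4641 = 160.7 µV.

160.7 µV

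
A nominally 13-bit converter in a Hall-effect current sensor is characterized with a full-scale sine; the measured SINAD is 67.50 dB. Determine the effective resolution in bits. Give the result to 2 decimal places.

10.92 bits

Inverting SNR = 6.02 N + 1.76: N_eff = (67.50 − 1.76)/6.02 = 10.9203.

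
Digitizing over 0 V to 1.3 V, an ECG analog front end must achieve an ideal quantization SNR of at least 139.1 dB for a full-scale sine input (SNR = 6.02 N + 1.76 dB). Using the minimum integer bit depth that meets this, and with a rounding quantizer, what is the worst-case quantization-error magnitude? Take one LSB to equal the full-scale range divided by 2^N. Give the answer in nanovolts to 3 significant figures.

77.5 nV

V_FS = 1.3 V.
Solving 6.02 N ≥ 139.1 − 1.76: N ≥ 22.814. Round up → N = 23.
LSB = 1.3 V / 2^23 = 154.97 nV.
|e|_max = LSB/2 = 77.5 nV.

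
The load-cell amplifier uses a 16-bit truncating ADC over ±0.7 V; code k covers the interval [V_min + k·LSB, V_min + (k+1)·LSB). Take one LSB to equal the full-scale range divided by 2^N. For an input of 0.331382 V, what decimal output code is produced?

48280

Full-scale range = 0.7 V − (-0.7 V) = 1.4 V. LSB = 1.4 V / 2^16 ≈ 21.36 µV.
(V_in − V_min) × 2^16/range = (0.331382 − (-0.7)) × 65536/1.4 = 48280.465.
Floor → code = 48280.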